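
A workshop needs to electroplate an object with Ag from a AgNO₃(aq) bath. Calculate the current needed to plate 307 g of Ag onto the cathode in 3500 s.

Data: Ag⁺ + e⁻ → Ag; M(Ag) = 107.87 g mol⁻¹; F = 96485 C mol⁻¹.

78.5 A

n(Ag) = 307 / 107.87 = 2.846 mol.
n(e⁻) = 1 × 2.846 = 2.846 mol.
Q = n(e⁻)·F = 2.846 × 96485 = 274600 C.
I = Q/t = 274600 / 3500.0 s = 78.5 A.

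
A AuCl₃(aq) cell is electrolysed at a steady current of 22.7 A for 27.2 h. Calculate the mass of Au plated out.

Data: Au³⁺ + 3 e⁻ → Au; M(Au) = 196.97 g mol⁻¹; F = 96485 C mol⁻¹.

1510 g

Q = I·t = 22.70 A × 97920 s = 2223000 C.
n(e⁻) = Q/F = 2223000 / 96485 = 23.04 mol.
Au³⁺ + 3 e⁻ → Au, so n(Au) = n(e⁻)/3 = 7.679 mol.
m = n·M = 7.679 × 196.97 = 1510 g.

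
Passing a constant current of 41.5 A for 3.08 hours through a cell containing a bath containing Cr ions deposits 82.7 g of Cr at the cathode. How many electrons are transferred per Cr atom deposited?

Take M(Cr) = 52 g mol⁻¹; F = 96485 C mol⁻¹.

Q = I·t = 41.50 A × 11088 s = 460200 C, so n(e⁻) = 460200/96485 = 4.769 mol.
n(Cr) deposited = 82.7 / 52 = 1.590 mol.
Electrons per atom = n(e⁻)/n(Cr) = 4.769 / 1.590 = 3.00 ≈ 3, so the ion is Cr³⁺.

3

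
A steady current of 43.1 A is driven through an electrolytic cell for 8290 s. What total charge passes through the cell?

Q = I·t = 43.10 A × 8290.0 s = 3.57 × 10⁵ C.

3.57 × 10⁵ C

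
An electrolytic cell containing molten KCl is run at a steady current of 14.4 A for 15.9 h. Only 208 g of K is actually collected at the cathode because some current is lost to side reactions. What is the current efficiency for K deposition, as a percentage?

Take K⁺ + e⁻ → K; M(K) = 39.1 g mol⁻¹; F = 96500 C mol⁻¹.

62.3 %

Q = I·t = 14.40 × 57240 = 824300 C; n(e⁻) = 824300/96500 = 8.542 mol.
Theoretical n(K) = n(e⁻)/1 = 8.542 mol, i.e. m_theo = 8.542 × 39.1 = 334.0 g.
Efficiency = m_actual / m_theo = 208 / 334.0 = 62.3 %.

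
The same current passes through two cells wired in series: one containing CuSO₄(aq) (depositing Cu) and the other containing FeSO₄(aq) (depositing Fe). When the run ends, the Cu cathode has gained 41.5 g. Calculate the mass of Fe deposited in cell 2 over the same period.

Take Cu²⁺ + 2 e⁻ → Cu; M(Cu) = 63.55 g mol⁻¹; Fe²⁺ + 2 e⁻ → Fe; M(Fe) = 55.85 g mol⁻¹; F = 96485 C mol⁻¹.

n(Cu) = 41.5 / 63.55 = 0.6530 mol.
Since Cu²⁺ + 2 e⁻ → Cu, n(e⁻) passed = 2 × 0.6530 = 1.306 mol.
Cells in series carry the same charge, so the same 1.306 mol of electrons passes through cell 2.
Fe²⁺ + 2 e⁻ → Fe, so n(Fe) = 1.306 / 2 = 0.6530 mol.
m(Fe) = 0.6530 × 55.85 = 36.5 g.

36.5 g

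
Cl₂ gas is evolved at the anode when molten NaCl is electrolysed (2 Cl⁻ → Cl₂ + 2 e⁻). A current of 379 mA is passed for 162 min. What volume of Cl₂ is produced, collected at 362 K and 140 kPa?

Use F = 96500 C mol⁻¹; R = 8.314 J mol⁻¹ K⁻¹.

0.410 L

Q = I·t = 0.3790 A × 9720.0 s = 3684 C.
n(e⁻) = Q/F = 3684 / 96500 = 0.03817 mol.
2 electrons are transferred per Cl₂ molecule, so n(Cl₂) = 0.03817 / 2 = 0.01909 mol.
V = nRT/P = (0.01909 × 8.314 × 362) / (140 × 10³ Pa) = 4.10 × 10⁻⁴ m³ = 0.410 L.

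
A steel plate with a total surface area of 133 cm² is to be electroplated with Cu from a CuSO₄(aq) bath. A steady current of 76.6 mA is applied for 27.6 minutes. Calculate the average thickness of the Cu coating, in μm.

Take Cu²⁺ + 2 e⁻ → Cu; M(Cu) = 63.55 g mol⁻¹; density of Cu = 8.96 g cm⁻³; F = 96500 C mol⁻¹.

Q = I·t = 0.07660 × 1656.0 = 126.8 C; n(e⁻) = 0.001315 mol.
n(Cu) = n(e⁻)/2 = 0.0006573 mol, so m = 0.0006573 × 63.55 = 0.04177 g.
Volume = m/ρ = 0.04177 / 8.96 = 0.004662 cm³.
Thickness = V/A = 0.004662 / 133 = 3.50 × 10⁻⁵ cm = 0.350 μm.

0.350 μm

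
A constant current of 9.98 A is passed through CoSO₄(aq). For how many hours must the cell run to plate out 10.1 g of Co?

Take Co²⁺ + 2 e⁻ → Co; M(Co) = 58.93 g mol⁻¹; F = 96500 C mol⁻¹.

0.921 h

n(Co) = m/M = 10.1 / 58.93 = 0.1714 mol.
Each Co atom requires 2 electrons, so n(e⁻) = 2 × 0.1714 = 0.3428 mol.
Q = n(e⁻)·F = 0.3428 × 96500 = 33080 C.
t = Q/I = 33080 / 9.980 A = 3314 s = 0.921 h.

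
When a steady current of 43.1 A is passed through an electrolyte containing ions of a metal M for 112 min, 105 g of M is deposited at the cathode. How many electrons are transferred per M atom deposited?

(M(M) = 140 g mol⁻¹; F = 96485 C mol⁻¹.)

4

Q = I·t = 43.10 A × 6720.0 s = 289600 C, so n(e⁻) = 289600/96485 = 3.002 mol.
n(M) deposited = 105 / 140 = 0.7500 mol.
Electrons per atom = n(e⁻)/n(M) = 3.002 / 0.7500 = 4.00 ≈ 4, so the ion is M⁴⁺.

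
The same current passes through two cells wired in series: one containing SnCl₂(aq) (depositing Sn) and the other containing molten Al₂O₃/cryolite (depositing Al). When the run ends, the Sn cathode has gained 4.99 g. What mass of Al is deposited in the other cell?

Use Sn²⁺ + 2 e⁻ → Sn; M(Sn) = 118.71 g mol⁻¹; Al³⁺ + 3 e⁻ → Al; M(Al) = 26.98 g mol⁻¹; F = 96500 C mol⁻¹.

0.756 g

n(Sn) = 4.99 / 118.71 = 0.04204 mol.
Since Sn²⁺ + 2 e⁻ → Sn, n(e⁻) passed = 2 × 0.04204 = 0.08407 mol.
Cells in series carry the same charge, so the same 0.08407 mol of electrons passes through cell 2.
Al³⁺ + 3 e⁻ → Al, so n(Al) = 0.08407 / 3 = 0.02802 mol.
m(Al) = 0.02802 × 26.98 = 0.756 g.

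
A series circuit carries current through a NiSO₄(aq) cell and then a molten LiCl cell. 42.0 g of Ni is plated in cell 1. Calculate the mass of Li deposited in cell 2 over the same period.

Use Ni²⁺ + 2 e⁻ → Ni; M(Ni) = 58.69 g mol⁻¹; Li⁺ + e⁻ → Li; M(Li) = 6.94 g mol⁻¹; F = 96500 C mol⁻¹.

n(Ni) = 42.0 / 58.69 = 0.7156 mol.
Since Ni²⁺ + 2 e⁻ → Ni, n(e⁻) passed = 2 × 0.7156 = 1.431 mol.
Cells in series carry the same charge, so the same 1.431 mol of electrons passes through cell 2.
Li⁺ + e⁻ → Li, so n(Li) = 1.431 / 1 = 1.431 mol.
m(Li) = 1.431 × 6.94 = 9.93 g.

9.93 g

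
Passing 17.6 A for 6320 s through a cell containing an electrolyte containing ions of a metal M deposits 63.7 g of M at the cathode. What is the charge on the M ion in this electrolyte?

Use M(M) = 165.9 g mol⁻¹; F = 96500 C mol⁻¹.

Q = I·t = 17.60 A × 6320.0 s = 111200 C, so n(e⁻) = 111200/96500 = 1.153 mol.
n(M) deposited = 63.7 / 165.9 = 0.3840 mol.
Electrons per atom = n(e⁻)/n(M) = 1.153 / 0.3840 = 3.00 ≈ 3, so the ion is M³⁺.

+3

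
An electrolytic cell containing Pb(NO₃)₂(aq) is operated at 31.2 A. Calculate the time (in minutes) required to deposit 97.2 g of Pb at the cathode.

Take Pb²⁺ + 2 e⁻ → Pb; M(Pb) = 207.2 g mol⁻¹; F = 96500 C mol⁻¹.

n(Pb) = m/M = 97.2 / 207.2 = 0.4691 mol.
Each Pb atom requires 2 electrons, so n(e⁻) = 2 × 0.4691 = 0.9382 mol.
Q = n(e⁻)·F = 0.9382 × 96500 = 90540 C.
t = Q/I = 90540 / 31.20 A = 2902 s = 48.4 min.

48.4 min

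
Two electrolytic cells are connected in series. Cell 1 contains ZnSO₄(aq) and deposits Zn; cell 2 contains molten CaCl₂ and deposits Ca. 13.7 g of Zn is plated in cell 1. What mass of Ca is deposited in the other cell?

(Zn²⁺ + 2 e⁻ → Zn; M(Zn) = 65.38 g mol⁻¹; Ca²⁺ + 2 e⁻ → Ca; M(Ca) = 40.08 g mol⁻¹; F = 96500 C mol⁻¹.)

8.40 g

n(Zn) = 13.7 / 65.38 = 0.2095 mol.
Since Zn²⁺ + 2 e⁻ → Zn, n(e⁻) passed = 2 × 0.2095 = 0.4191 mol.
Cells in series carry the same charge, so the same 0.4191 mol of electrons passes through cell 2.
Ca²⁺ + 2 e⁻ → Ca, so n(Ca) = 0.4191 / 2 = 0.2095 mol.
m(Ca) = 0.2095 × 40.08 = 8.40 g.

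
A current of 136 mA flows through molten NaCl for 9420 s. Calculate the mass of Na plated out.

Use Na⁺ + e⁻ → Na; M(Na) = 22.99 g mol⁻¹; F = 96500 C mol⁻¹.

0.305 g

Q = I·t = 0.1360 A × 9420.0 s = 1281 C.
n(e⁻) = Q/F = 1281 / 96500 = 0.01328 mol.
Na⁺ + e⁻ → Na, so n(Na) = n(e⁻)/1 = 0.01328 mol.
m = n·M = 0.01328 × 22.99 = 0.305 g.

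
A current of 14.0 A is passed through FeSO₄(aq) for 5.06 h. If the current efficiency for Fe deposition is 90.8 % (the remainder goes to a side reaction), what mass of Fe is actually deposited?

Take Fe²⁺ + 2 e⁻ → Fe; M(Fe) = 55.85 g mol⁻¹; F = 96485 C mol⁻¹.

Q = I·t = 14.00 × 18216 = 255000 C.
n(e⁻) = 255000/96485 = 2.643 mol; theoretically n(Fe) = 2.643/2 = 1.322 mol, m_theo = 73.81 g.
At 90.8 % efficiency, m_actual = 0.908 × 73.81 = 67.0 g.

67.0 g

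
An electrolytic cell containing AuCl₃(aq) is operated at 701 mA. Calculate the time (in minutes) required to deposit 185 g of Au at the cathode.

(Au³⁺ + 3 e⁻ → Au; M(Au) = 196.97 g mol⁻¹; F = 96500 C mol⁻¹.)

6460 min

n(Au) = m/M = 185 / 196.97 = 0.9392 mol.
Each Au atom requires 3 electrons, so n(e⁻) = 3 × 0.9392 = 2.818 mol.
Q = n(e⁻)·F = 2.818 × 96500 = 271900 C.
t = Q/I = 271900 / 0.7010 A = 387900 s = 6460 min.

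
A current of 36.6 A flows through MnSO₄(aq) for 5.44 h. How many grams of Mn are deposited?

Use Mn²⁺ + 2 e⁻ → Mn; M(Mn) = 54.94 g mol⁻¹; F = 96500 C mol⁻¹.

204 g

Q = I·t = 36.60 A × 19584 s = 716800 C.
n(e⁻) = Q/F = 716800 / 96500 = 7.428 mol.
Mn²⁺ + 2 e⁻ → Mn, so n(Mn) = n(e⁻)/2 = 3.714 mol.
m = n·M = 3.714 × 54.94 = 204 g.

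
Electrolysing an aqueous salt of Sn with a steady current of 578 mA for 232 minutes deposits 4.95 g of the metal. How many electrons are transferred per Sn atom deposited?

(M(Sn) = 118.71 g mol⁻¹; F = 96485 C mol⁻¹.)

Q = I·t = 0.5780 A × 13920 s = 8046 C, so n(e⁻) = 8046/96485 = 0.08339 mol.
n(Sn) deposited = 4.95 / 118.71 = 0.04170 mol.
Electrons per atom = n(e⁻)/n(Sn) = 0.08339 / 0.04170 = 2.00 ≈ 2, so the ion is Sn²⁺.

2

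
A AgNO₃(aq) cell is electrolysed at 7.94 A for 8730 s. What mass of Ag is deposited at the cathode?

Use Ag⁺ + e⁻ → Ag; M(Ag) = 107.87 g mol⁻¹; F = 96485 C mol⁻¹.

Q = I·t = 7.940 A × 8730.0 s = 69320 C.
n(e⁻) = Q/F = 69320 / 96485 = 0.7184 mol.
Ag⁺ + e⁻ → Ag, so n(Ag) = n(e⁻)/1 = 0.7184 mol.
m = n·M = 0.7184 × 107.87 = 77.5 g.

77.5 g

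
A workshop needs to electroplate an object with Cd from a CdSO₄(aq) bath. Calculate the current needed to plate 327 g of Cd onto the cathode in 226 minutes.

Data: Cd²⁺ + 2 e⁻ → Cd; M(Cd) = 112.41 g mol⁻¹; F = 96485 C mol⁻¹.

n(Cd) = 327 / 112.41 = 2.909 mol.
n(e⁻) = 2 × 2.909 = 5.818 mol.
Q = n(e⁻)·F = 5.818 × 96485 = 561300 C.
I = Q/t = 561300 / 13560 s = 41.4 A.

41.4 A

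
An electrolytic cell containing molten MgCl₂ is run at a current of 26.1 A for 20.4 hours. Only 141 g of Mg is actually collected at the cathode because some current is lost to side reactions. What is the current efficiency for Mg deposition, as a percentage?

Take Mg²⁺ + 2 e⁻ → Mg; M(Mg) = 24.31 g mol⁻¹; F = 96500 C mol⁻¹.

Q = I·t = 26.10 × 73440 = 1917000 C; n(e⁻) = 1917000/96500 = 19.86 mol.
Theoretical n(Mg) = n(e⁻)/2 = 9.932 mol, i.e. m_theo = 9.932 × 24.31 = 241.4 g.
Efficiency = m_actual / m_theo = 141 / 241.4 = 58.4 %.

58.4 %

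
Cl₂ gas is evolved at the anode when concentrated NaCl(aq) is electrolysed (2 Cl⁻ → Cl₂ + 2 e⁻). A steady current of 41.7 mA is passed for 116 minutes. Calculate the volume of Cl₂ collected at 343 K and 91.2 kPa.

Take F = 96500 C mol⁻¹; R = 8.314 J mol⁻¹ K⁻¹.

0.0470 L

Q = I·t = 0.04170 A × 6960.0 s = 290.2 C.
n(e⁻) = Q/F = 290.2 / 96500 = 0.003008 mol.
2 electrons are transferred per Cl₂ molecule, so n(Cl₂) = 0.003008 / 2 = 0.001504 mol.
V = nRT/P = (0.001504 × 8.314 × 343) / (91.2 × 10³ Pa) = 4.70 × 10⁻⁵ m³ = 0.0470 L.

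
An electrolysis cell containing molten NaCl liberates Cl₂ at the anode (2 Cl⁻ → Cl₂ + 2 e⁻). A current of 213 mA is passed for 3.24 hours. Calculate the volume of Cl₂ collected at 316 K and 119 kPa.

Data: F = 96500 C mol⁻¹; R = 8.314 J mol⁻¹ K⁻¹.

Q = I·t = 0.2130 A × 11664 s = 2484 C.
n(e⁻) = Q/F = 2484 / 96500 = 0.02575 mol.
2 electrons are transferred per Cl₂ molecule, so n(Cl₂) = 0.02575 / 2 = 0.01287 mol.
V = nRT/P = (0.01287 × 8.314 × 316) / (119 × 10³ Pa) = 2.84 × 10⁻⁴ m³ = 0.284 L.

0.284 L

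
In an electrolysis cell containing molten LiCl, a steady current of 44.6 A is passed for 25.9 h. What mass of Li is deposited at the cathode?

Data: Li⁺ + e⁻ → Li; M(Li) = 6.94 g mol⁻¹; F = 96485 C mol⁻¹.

Q = I·t = 44.60 A × 93240 s = 4159000 C.
n(e⁻) = Q/F = 4159000 / 96485 = 43.10 mol.
Li⁺ + e⁻ → Li, so n(Li) = n(e⁻)/1 = 43.10 mol.
m = n·M = 43.10 × 6.94 = 299 g.

299 g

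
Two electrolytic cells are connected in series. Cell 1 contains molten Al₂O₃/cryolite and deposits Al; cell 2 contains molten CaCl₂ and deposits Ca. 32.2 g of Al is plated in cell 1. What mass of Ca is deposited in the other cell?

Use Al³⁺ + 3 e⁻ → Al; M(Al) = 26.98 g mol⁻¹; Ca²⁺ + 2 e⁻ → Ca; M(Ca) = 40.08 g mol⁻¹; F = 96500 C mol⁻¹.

n(Al) = 32.2 / 26.98 = 1.193 mol.
Since Al³⁺ + 3 e⁻ → Al, n(e⁻) passed = 3 × 1.193 = 3.580 mol.
Cells in series carry the same charge, so the same 3.580 mol of electrons passes through cell 2.
Ca²⁺ + 2 e⁻ → Ca, so n(Ca) = 3.580 / 2 = 1.790 mol.
m(Ca) = 1.790 × 40.08 = 71.8 g.

71.8 g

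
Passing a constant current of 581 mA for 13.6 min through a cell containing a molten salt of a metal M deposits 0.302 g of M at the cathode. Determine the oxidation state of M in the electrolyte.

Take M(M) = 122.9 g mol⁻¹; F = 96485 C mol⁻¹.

Q = I·t = 0.5810 A × 816.00 s = 474.1 C, so n(e⁻) = 474.1/96485 = 0.004914 mol.
n(M) deposited = 0.302 / 122.9 = 0.002457 mol.
Electrons per atom = n(e⁻)/n(M) = 0.004914 / 0.002457 = 2.00 ≈ 2, so the ion is M²⁺.

+2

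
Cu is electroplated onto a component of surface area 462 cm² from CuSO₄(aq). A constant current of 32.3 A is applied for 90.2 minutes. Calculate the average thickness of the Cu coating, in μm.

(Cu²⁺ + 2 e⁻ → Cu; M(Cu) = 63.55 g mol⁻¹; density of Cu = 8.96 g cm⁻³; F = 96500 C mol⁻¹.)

Q = I·t = 32.30 × 5412.0 = 174800 C; n(e⁻) = 1.811 mol.
n(Cu) = n(e⁻)/2 = 0.9057 mol, so m = 0.9057 × 63.55 = 57.56 g.
Volume = m/ρ = 57.56 / 8.96 = 6.424 cm³.
Thickness = V/A = 6.424 / 462 = 0.0139 cm = 139 μm.

139 μm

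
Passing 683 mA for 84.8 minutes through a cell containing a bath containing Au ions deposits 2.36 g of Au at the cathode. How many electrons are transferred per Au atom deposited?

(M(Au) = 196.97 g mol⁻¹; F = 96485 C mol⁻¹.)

3

Q = I·t = 0.6830 A × 5088.0 s = 3475 C, so n(e⁻) = 3475/96485 = 0.03602 mol.
n(Au) deposited = 2.36 / 196.97 = 0.01198 mol.
Electrons per atom = n(e⁻)/n(Au) = 0.03602 / 0.01198 = 3.01 ≈ 3, so the ion is Au³⁺.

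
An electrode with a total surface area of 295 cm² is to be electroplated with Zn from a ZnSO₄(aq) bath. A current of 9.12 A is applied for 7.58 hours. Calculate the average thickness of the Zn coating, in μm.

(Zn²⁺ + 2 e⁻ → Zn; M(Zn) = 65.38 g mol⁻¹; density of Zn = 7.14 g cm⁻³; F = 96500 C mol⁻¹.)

400 μm

Q = I·t = 9.120 × 27288 = 248900 C; n(e⁻) = 2.579 mol.
n(Zn) = n(e⁻)/2 = 1.289 mol, so m = 1.289 × 65.38 = 84.31 g.
Volume = m/ρ = 84.31 / 7.14 = 11.81 cm³.
Thickness = V/A = 11.81 / 295 = 0.0400 cm = 400 μm.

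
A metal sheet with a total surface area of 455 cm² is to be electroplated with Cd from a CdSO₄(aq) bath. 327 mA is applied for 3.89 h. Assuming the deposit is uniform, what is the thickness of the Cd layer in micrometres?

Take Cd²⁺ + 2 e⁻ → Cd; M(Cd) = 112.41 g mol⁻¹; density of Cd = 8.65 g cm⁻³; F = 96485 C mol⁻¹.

6.78 μm

Q = I·t = 0.3270 × 14004 = 4579 C; n(e⁻) = 0.04746 mol.
n(Cd) = n(e⁻)/2 = 0.02373 mol, so m = 0.02373 × 112.41 = 2.668 g.
Volume = m/ρ = 2.668 / 8.65 = 0.3084 cm³.
Thickness = V/A = 0.3084 / 455 = 6.78 × 10⁻⁴ cm = 6.78 μm.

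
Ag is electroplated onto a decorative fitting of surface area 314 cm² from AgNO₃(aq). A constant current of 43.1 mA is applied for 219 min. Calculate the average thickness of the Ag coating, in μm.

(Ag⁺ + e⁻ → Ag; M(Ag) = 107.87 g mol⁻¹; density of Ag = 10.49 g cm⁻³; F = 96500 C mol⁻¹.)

Q = I·t = 0.04310 × 13140 = 566.3 C; n(e⁻) = 0.005869 mol.
n(Ag) = n(e⁻)/1 = 0.005869 mol, so m = 0.005869 × 107.87 = 0.6331 g.
Volume = m/ρ = 0.6331 / 10.49 = 0.06035 cm³.
Thickness = V/A = 0.06035 / 314 = 1.92 × 10⁻⁴ cm = 1.92 μm.

1.92 μm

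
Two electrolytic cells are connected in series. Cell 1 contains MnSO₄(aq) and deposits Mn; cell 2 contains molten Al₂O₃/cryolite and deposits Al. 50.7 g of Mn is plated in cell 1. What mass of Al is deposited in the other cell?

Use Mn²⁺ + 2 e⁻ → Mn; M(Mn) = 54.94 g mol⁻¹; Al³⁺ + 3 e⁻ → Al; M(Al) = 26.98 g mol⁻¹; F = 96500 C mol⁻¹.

n(Mn) = 50.7 / 54.94 = 0.9228 mol.
Since Mn²⁺ + 2 e⁻ → Mn, n(e⁻) passed = 2 × 0.9228 = 1.846 mol.
Cells in series carry the same charge, so the same 1.846 mol of electrons passes through cell 2.
Al³⁺ + 3 e⁻ → Al, so n(Al) = 1.846 / 3 = 0.6152 mol.
m(Al) = 0.6152 × 26.98 = 16.6 g.

16.6 g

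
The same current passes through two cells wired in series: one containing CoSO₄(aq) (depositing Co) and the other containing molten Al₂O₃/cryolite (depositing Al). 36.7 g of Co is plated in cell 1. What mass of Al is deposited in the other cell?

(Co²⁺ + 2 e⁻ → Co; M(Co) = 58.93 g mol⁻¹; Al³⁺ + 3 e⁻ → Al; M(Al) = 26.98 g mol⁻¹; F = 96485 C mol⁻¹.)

11.2 g

n(Co) = 36.7 / 58.93 = 0.6228 mol.
Since Co²⁺ + 2 e⁻ → Co, n(e⁻) passed = 2 × 0.6228 = 1.246 mol.
Cells in series carry the same charge, so the same 1.246 mol of electrons passes through cell 2.
Al³⁺ + 3 e⁻ → Al, so n(Al) = 1.246 / 3 = 0.4152 mol.
m(Al) = 0.4152 × 26.98 = 11.2 g.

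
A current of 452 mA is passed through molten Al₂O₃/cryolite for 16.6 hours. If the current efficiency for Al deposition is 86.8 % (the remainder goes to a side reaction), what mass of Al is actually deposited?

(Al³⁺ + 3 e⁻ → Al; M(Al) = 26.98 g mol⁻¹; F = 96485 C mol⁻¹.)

2.19 g

Q = I·t = 0.4520 × 59760 = 27010 C.
n(e⁻) = 27010/96485 = 0.2800 mol; theoretically n(Al) = 0.2800/3 = 0.09332 mol, m_theo = 2.518 g.
At 86.8 % efficiency, m_actual = 0.868 × 2.518 = 2.19 g.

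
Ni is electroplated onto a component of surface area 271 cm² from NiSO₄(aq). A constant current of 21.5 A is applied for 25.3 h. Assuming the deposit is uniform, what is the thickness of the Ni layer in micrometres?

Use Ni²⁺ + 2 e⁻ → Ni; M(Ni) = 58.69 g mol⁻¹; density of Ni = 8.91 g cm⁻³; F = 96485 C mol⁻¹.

2470 μm

Q = I·t = 21.50 × 91080 = 1958000 C; n(e⁻) = 20.30 mol.
n(Ni) = n(e⁻)/2 = 10.15 mol, so m = 10.15 × 58.69 = 595.6 g.
Volume = m/ρ = 595.6 / 8.91 = 66.84 cm³.
Thickness = V/A = 66.84 / 271 = 0.247 cm = 2470 μm.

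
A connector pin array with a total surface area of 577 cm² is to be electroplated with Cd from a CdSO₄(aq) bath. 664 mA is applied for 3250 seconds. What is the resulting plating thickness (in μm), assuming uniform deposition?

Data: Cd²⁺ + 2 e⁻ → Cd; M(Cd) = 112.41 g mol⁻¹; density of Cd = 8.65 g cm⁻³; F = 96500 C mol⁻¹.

Q = I·t = 0.6640 × 3250.0 = 2158 C; n(e⁻) = 0.02236 mol.
n(Cd) = n(e⁻)/2 = 0.01118 mol, so m = 0.01118 × 112.41 = 1.257 g.
Volume = m/ρ = 1.257 / 8.65 = 0.1453 cm³.
Thickness = V/A = 0.1453 / 577 = 2.52 × 10⁻⁴ cm = 2.52 μm.

2.52 μm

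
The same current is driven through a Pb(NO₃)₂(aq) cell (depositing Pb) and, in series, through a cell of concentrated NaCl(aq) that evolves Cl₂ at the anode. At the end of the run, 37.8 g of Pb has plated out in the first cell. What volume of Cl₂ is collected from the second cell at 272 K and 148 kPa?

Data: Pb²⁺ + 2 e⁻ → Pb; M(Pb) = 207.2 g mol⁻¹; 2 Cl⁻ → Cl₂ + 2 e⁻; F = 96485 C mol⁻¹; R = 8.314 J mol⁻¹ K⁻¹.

n(Pb) = 37.8 / 207.2 = 0.1824 mol, so n(e⁻) = 2 × 0.1824 = 0.3649 mol.
The cells are in series, so the same 0.3649 mol of electrons passes through the second cell.
2 Cl⁻ → Cl₂ + 2 e⁻ — 2 mol e⁻ per mol Cl₂, so n(Cl₂) = 0.3649/2 = 0.1824 mol.
V = nRT/P = (0.1824 × 8.314 × 272) / (148 × 10³) = 0.00279 m³ = 2.79 L.

2.79 L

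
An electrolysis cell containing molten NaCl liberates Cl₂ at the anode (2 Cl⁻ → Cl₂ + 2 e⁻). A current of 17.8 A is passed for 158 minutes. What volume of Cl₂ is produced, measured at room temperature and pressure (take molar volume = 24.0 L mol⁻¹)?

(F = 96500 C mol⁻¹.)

21.0 L

Q = I·t = 17.80 A × 9480.0 s = 168700 C.
n(e⁻) = Q/F = 168700 / 96500 = 1.749 mol.
2 electrons are transferred per Cl₂ molecule, so n(Cl₂) = 1.749 / 2 = 0.8743 mol.
V = n × V_m = 0.8743 × 24.0 = 21.0 L.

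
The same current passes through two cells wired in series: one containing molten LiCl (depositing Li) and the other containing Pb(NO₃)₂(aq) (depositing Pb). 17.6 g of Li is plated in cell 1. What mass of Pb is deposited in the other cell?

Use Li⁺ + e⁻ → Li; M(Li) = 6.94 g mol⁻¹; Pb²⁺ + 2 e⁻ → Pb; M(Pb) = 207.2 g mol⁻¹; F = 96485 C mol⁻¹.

263 g

n(Li) = 17.6 / 6.94 = 2.536 mol.
Since Li⁺ + e⁻ → Li, n(e⁻) passed = 1 × 2.536 = 2.536 mol.
Cells in series carry the same charge, so the same 2.536 mol of electrons passes through cell 2.
Pb²⁺ + 2 e⁻ → Pb, so n(Pb) = 2.536 / 2 = 1.268 mol.
m(Pb) = 1.268 × 207.2 = 263 g.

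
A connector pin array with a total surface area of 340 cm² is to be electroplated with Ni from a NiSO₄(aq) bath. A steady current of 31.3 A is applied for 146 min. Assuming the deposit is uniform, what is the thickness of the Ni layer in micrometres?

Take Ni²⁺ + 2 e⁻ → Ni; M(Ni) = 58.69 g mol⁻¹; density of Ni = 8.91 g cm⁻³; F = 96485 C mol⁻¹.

Q = I·t = 31.30 × 8760.0 = 274200 C; n(e⁻) = 2.842 mol.
n(Ni) = n(e⁻)/2 = 1.421 mol, so m = 1.421 × 58.69 = 83.39 g.
Volume = m/ρ = 83.39 / 8.91 = 9.359 cm³.
Thickness = V/A = 9.359 / 340 = 0.0275 cm = 275 μm.

275 μm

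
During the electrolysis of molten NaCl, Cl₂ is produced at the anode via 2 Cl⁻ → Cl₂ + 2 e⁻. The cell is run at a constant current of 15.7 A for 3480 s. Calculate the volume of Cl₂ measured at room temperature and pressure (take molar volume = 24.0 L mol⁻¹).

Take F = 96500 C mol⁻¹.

6.79 L

Q = I·t = 15.70 A × 3480.0 s = 54640 C.
n(e⁻) = Q/F = 54640 / 96500 = 0.5662 mol.
2 electrons are transferred per Cl₂ molecule, so n(Cl₂) = 0.5662 / 2 = 0.2831 mol.
V = n × V_m = 0.2831 × 24.0 = 6.79 L.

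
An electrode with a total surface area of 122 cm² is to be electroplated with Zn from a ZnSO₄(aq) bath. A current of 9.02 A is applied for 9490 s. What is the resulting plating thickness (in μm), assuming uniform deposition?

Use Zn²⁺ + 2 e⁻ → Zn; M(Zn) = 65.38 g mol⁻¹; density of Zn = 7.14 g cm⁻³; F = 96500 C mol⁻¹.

333 μm

Q = I·t = 9.020 × 9490.0 = 85600 C; n(e⁻) = 0.8870 mol.
n(Zn) = n(e⁻)/2 = 0.4435 mol, so m = 0.4435 × 65.38 = 29.00 g.
Volume = m/ρ = 29.00 / 7.14 = 4.061 cm³.
Thickness = V/A = 4.061 / 122 = 0.0333 cm = 333 μm.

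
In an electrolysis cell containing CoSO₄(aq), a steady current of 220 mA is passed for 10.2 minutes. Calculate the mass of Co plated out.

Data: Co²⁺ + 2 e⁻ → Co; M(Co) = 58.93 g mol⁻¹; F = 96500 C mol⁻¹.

0.0411 g

Q = I·t = 0.2200 A × 612.00 s = 134.6 C.
n(e⁻) = Q/F = 134.6 / 96500 = 0.001395 mol.
Co²⁺ + 2 e⁻ → Co, so n(Co) = n(e⁻)/2 = 0.0006976 mol.
m = n·M = 0.0006976 × 58.93 = 0.0411 g.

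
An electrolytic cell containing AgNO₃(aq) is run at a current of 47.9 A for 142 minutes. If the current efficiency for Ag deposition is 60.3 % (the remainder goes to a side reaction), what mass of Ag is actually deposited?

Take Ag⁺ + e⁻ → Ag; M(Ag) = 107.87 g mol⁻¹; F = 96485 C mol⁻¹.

275 g

Q = I·t = 47.90 × 8520.0 = 408100 C.
n(e⁻) = 408100/96485 = 4.230 mol; theoretically n(Ag) = 4.230/1 = 4.230 mol, m_theo = 456.3 g.
At 60.3 % efficiency, m_actual = 0.603 × 456.3 = 275 g.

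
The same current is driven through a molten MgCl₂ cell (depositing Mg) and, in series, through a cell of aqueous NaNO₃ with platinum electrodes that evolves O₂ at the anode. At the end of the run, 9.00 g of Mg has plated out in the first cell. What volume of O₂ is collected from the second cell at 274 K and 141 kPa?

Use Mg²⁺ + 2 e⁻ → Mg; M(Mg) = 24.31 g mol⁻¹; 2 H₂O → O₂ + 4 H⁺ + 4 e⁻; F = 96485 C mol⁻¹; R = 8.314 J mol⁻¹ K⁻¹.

n(Mg) = 9.00 / 24.31 = 0.3702 mol, so n(e⁻) = 2 × 0.3702 = 0.7404 mol.
The cells are in series, so the same 0.7404 mol of electrons passes through the second cell.
2 H₂O → O₂ + 4 H⁺ + 4 e⁻ — 4 mol e⁻ per mol O₂, so n(O₂) = 0.7404/4 = 0.1851 mol.
V = nRT/P = (0.1851 × 8.314 × 274) / (141 × 10³) = 0.00299 m³ = 2.99 L.

2.99 L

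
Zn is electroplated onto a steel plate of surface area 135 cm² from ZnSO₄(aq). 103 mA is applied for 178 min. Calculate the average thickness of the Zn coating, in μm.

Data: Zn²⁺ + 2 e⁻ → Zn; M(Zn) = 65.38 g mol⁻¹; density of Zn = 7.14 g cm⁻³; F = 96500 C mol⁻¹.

Q = I·t = 0.1030 × 10680 = 1100 C; n(e⁻) = 0.01140 mol.
n(Zn) = n(e⁻)/2 = 0.005700 mol, so m = 0.005700 × 65.38 = 0.3726 g.
Volume = m/ρ = 0.3726 / 7.14 = 0.05219 cm³.
Thickness = V/A = 0.05219 / 135 = 3.87 × 10⁻⁴ cm = 3.87 μm.

3.87 μm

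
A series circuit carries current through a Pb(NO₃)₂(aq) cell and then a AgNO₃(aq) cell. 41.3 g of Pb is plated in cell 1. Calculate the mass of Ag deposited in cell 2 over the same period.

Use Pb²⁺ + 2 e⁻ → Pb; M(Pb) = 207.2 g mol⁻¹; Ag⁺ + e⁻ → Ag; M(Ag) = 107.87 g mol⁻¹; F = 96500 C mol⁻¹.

43.0 g

n(Pb) = 41.3 / 207.2 = 0.1993 mol.
Since Pb²⁺ + 2 e⁻ → Pb, n(e⁻) passed = 2 × 0.1993 = 0.3986 mol.
Cells in series carry the same charge, so the same 0.3986 mol of electrons passes through cell 2.
Ag⁺ + e⁻ → Ag, so n(Ag) = 0.3986 / 1 = 0.3986 mol.
m(Ag) = 0.3986 × 107.87 = 43.0 g.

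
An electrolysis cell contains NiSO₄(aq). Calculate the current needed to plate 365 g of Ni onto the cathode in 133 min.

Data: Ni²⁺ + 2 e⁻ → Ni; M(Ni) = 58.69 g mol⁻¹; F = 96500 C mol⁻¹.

150 A

n(Ni) = 365 / 58.69 = 6.219 mol.
n(e⁻) = 2 × 6.219 = 12.44 mol.
Q = n(e⁻)·F = 12.44 × 96500 = 1200000 C.
I = Q/t = 1200000 / 7980.0 s = 150 A.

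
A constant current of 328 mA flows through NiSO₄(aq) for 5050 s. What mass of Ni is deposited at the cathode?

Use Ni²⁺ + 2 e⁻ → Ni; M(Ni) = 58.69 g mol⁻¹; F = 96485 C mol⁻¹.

Q = I·t = 0.3280 A × 5050.0 s = 1656 C.
n(e⁻) = Q/F = 1656 / 96485 = 0.01717 mol.
Ni²⁺ + 2 e⁻ → Ni, so n(Ni) = n(e⁻)/2 = 0.008584 mol.
m = n·M = 0.008584 × 58.69 = 0.504 g.

0.504 g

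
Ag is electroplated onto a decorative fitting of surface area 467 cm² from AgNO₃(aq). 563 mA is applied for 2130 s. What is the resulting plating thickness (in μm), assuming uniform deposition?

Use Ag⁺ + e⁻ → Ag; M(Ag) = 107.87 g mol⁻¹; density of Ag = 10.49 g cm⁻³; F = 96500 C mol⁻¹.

Q = I·t = 0.5630 × 2130.0 = 1199 C; n(e⁻) = 0.01243 mol.
n(Ag) = n(e⁻)/1 = 0.01243 mol, so m = 0.01243 × 107.87 = 1.340 g.
Volume = m/ρ = 1.340 / 10.49 = 0.1278 cm³.
Thickness = V/A = 0.1278 / 467 = 2.74 × 10⁻⁴ cm = 2.74 μm.

2.74 μm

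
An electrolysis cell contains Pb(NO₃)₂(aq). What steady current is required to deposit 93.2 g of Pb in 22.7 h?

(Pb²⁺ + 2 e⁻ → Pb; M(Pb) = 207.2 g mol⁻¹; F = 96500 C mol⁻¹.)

n(Pb) = 93.2 / 207.2 = 0.4498 mol.
n(e⁻) = 2 × 0.4498 = 0.8996 mol.
Q = n(e⁻)·F = 0.8996 × 96500 = 86810 C.
I = Q/t = 86810 / 81720 s = 1.06 A.

1.06 A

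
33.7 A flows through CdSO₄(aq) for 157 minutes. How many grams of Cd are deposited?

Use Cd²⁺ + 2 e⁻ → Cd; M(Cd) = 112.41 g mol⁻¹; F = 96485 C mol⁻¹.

185 g

Q = I·t = 33.70 A × 9420.0 s = 317500 C.
n(e⁻) = Q/F = 317500 / 96485 = 3.290 mol.
Cd²⁺ + 2 e⁻ → Cd, so n(Cd) = n(e⁻)/2 = 1.645 mol.
m = n·M = 1.645 × 112.41 = 185 g.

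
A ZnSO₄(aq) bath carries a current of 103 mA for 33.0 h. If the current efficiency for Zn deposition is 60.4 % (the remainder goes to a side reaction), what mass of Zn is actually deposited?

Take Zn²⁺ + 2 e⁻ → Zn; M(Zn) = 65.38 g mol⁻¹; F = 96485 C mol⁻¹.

2.50 g

Q = I·t = 0.1030 × 118800 = 12240 C.
n(e⁻) = 12240/96485 = 0.1268 mol; theoretically n(Zn) = 0.1268/2 = 0.06341 mol, m_theo = 4.146 g.
At 60.4 % efficiency, m_actual = 0.604 × 4.146 = 2.50 g.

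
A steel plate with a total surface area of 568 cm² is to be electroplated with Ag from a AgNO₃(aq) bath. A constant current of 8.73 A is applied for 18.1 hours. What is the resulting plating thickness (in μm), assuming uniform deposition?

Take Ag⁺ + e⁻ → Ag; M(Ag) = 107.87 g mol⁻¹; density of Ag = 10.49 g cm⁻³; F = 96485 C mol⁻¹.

1070 μm

Q = I·t = 8.730 × 65160 = 568800 C; n(e⁻) = 5.896 mol.
n(Ag) = n(e⁻)/1 = 5.896 mol, so m = 5.896 × 107.87 = 636.0 g.
Volume = m/ρ = 636.0 / 10.49 = 60.63 cm³.
Thickness = V/A = 60.63 / 568 = 0.107 cm = 1070 μm.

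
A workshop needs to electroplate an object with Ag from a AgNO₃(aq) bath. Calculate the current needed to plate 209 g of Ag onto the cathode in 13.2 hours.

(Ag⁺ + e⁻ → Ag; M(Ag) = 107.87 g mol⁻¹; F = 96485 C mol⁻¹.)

n(Ag) = 209 / 107.87 = 1.938 mol.
n(e⁻) = 1 × 1.938 = 1.938 mol.
Q = n(e⁻)·F = 1.938 × 96485 = 186900 C.
I = Q/t = 186900 / 47520 s = 3.93 A.

3.93 A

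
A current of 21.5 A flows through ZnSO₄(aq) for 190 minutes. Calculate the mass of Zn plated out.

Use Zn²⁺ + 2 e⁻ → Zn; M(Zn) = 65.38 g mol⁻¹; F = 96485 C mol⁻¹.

Q = I·t = 21.50 A × 11400 s = 245100 C.
n(e⁻) = Q/F = 245100 / 96485 = 2.540 mol.
Zn²⁺ + 2 e⁻ → Zn, so n(Zn) = n(e⁻)/2 = 1.270 mol.
m = n·M = 1.270 × 65.38 = 83.0 g.

83.0 g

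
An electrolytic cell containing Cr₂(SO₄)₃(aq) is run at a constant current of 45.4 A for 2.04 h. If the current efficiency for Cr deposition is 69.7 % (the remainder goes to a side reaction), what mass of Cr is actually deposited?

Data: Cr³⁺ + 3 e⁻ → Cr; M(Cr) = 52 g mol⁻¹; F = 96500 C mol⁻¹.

Q = I·t = 45.40 × 7344.0 = 333400 C.
n(e⁻) = 333400/96500 = 3.455 mol; theoretically n(Cr) = 3.455/3 = 1.152 mol, m_theo = 59.89 g.
At 69.7 % efficiency, m_actual = 0.697 × 59.89 = 41.7 g.

41.7 g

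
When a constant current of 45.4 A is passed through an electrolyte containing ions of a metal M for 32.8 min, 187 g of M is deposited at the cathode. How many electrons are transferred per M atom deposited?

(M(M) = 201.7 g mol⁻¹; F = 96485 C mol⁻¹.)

Q = I·t = 45.40 A × 1968.0 s = 89350 C, so n(e⁻) = 89350/96485 = 0.9260 mol.
n(M) deposited = 187 / 201.7 = 0.9271 mol.
Electrons per atom = n(e⁻)/n(M) = 0.9260 / 0.9271 = 0.999 ≈ 1, so the ion is M⁺.

1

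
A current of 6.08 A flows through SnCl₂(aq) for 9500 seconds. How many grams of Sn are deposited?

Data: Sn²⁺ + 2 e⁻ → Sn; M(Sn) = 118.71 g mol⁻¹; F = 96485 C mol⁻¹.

35.5 g

Q = I·t = 6.080 A × 9500.0 s = 57760 C.
n(e⁻) = Q/F = 57760 / 96485 = 0.5986 mol.
Sn²⁺ + 2 e⁻ → Sn, so n(Sn) = n(e⁻)/2 = 0.2993 mol.
m = n·M = 0.2993 × 118.71 = 35.5 g.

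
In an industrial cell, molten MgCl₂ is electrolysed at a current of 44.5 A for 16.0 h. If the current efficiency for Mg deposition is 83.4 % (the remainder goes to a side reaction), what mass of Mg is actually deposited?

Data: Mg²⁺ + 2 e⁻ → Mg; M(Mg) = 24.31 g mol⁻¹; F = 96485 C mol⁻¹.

Q = I·t = 44.50 × 57600 = 2563000 C.
n(e⁻) = 2563000/96485 = 26.57 mol; theoretically n(Mg) = 26.57/2 = 13.28 mol, m_theo = 322.9 g.
At 83.4 % efficiency, m_actual = 0.834 × 322.9 = 269 g.

269 g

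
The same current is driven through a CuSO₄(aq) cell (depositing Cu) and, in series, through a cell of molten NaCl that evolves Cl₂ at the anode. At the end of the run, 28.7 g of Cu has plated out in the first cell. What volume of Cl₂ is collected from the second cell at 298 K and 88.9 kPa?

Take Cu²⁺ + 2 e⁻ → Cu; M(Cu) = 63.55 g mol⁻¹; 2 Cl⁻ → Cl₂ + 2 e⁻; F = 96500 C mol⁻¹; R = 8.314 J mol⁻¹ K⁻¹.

n(Cu) = 28.7 / 63.55 = 0.4516 mol, so n(e⁻) = 2 × 0.4516 = 0.9032 mol.
The cells are in series, so the same 0.9032 mol of electrons passes through the second cell.
2 Cl⁻ → Cl₂ + 2 e⁻ — 2 mol e⁻ per mol Cl₂, so n(Cl₂) = 0.9032/2 = 0.4516 mol.
V = nRT/P = (0.4516 × 8.314 × 298) / (88.9 × 10³) = 0.0126 m³ = 12.6 L.

12.6 L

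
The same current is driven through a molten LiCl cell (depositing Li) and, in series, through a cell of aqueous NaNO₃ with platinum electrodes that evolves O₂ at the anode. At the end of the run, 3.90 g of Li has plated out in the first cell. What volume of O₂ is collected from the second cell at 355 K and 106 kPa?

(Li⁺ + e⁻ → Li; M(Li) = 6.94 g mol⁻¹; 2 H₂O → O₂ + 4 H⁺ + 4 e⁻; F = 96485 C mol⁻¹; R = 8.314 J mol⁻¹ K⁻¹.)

n(Li) = 3.90 / 6.94 = 0.5620 mol, so n(e⁻) = 1 × 0.5620 = 0.5620 mol.
The cells are in series, so the same 0.5620 mol of electrons passes through the second cell.
2 H₂O → O₂ + 4 H⁺ + 4 e⁻ — 4 mol e⁻ per mol O₂, so n(O₂) = 0.5620/4 = 0.1405 mol.
V = nRT/P = (0.1405 × 8.314 × 355) / (106 × 10³) = 0.00391 m³ = 3.91 L.

3.91 L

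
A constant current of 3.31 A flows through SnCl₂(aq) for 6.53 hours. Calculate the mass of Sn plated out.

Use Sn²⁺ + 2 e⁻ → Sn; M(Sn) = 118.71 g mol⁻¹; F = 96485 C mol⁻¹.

Q = I·t = 3.310 A × 23508 s = 77810 C.
n(e⁻) = Q/F = 77810 / 96485 = 0.8065 mol.
Sn²⁺ + 2 e⁻ → Sn, so n(Sn) = n(e⁻)/2 = 0.4032 mol.
m = n·M = 0.4032 × 118.71 = 47.9 g.

47.9 g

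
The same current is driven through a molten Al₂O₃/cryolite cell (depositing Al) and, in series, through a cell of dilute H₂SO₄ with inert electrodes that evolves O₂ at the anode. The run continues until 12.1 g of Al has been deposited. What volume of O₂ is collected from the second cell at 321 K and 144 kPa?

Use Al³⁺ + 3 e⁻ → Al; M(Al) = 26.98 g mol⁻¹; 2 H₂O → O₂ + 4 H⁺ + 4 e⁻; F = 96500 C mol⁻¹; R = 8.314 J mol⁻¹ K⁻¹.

6.23 L

n(Al) = 12.1 / 26.98 = 0.4485 mol, so n(e⁻) = 3 × 0.4485 = 1.345 mol.
The cells are in series, so the same 1.345 mol of electrons passes through the second cell.
2 H₂O → O₂ + 4 H⁺ + 4 e⁻ — 4 mol e⁻ per mol O₂, so n(O₂) = 1.345/4 = 0.3364 mol.
V = nRT/P = (0.3364 × 8.314 × 321) / (144 × 10³) = 0.00623 m³ = 6.23 L.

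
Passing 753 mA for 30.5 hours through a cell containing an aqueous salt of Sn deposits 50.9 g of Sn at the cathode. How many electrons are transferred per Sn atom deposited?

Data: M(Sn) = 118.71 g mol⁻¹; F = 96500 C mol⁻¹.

2

Q = I·t = 0.7530 A × 109800 s = 82680 C, so n(e⁻) = 82680/96500 = 0.8568 mol.
n(Sn) deposited = 50.9 / 118.71 = 0.4288 mol.
Electrons per atom = n(e⁻)/n(Sn) = 0.8568 / 0.4288 = 2.00 ≈ 2, so the ion is Sn²⁺.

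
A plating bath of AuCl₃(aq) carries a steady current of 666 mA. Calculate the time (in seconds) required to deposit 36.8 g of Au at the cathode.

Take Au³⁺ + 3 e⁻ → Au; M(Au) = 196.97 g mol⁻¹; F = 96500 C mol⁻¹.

n(Au) = m/M = 36.8 / 196.97 = 0.1868 mol.
Each Au atom requires 3 electrons, so n(e⁻) = 3 × 0.1868 = 0.5605 mol.
Q = n(e⁻)·F = 0.5605 × 96500 = 54090 C.
t = Q/I = 54090 / 0.6660 A = 81210 s.

81200 s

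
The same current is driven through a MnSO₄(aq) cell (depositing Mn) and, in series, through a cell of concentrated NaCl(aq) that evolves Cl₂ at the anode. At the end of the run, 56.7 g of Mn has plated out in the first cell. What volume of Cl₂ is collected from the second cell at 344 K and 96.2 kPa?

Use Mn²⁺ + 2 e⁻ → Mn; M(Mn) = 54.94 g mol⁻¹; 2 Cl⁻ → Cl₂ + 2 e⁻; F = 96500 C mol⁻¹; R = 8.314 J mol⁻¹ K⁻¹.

30.7 L

n(Mn) = 56.7 / 54.94 = 1.032 mol, so n(e⁻) = 2 × 1.032 = 2.064 mol.
The cells are in series, so the same 2.064 mol of electrons passes through the second cell.
2 Cl⁻ → Cl₂ + 2 e⁻ — 2 mol e⁻ per mol Cl₂, so n(Cl₂) = 2.064/2 = 1.032 mol.
V = nRT/P = (1.032 × 8.314 × 344) / (96.2 × 10³) = 0.0307 m³ = 30.7 L.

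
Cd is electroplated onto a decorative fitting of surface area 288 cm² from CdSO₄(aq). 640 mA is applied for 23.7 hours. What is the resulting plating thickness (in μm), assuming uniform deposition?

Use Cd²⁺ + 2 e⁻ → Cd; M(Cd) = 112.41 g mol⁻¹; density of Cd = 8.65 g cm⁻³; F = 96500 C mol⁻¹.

Q = I·t = 0.6400 × 85320 = 54600 C; n(e⁻) = 0.5659 mol.
n(Cd) = n(e⁻)/2 = 0.2829 mol, so m = 0.2829 × 112.41 = 31.80 g.
Volume = m/ρ = 31.80 / 8.65 = 3.677 cm³.
Thickness = V/A = 3.677 / 288 = 0.0128 cm = 128 μm.

128 μm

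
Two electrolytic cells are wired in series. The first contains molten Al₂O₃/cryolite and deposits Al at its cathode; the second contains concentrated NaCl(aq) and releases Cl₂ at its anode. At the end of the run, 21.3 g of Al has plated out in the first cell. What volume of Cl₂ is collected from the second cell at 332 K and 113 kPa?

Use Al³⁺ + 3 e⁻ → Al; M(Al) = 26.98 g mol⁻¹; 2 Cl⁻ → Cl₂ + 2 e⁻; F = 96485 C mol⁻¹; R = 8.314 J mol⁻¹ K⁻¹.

n(Al) = 21.3 / 26.98 = 0.7895 mol, so n(e⁻) = 3 × 0.7895 = 2.368 mol.
The cells are in series, so the same 2.368 mol of electrons passes through the second cell.
2 Cl⁻ → Cl₂ + 2 e⁻ — 2 mol e⁻ per mol Cl₂, so n(Cl₂) = 2.368/2 = 1.184 mol.
V = nRT/P = (1.184 × 8.314 × 332) / (113 × 10³) = 0.0289 m³ = 28.9 L.

28.9 L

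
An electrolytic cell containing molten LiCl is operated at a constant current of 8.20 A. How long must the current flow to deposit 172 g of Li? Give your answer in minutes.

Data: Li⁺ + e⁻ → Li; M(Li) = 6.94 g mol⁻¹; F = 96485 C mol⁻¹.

n(Li) = m/M = 172 / 6.94 = 24.78 mol.
Each Li atom requires 1 electron, so n(e⁻) = 1 × 24.78 = 24.78 mol.
Q = n(e⁻)·F = 24.78 × 96485 = 2391000 C.
t = Q/I = 2391000 / 8.200 A = 291600 s = 4860 min.

4860 min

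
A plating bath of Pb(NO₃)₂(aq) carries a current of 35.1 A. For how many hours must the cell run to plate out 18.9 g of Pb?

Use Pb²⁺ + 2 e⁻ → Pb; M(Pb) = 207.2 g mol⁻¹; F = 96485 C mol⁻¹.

n(Pb) = m/M = 18.9 / 207.2 = 0.09122 mol.
Each Pb atom requires 2 electrons, so n(e⁻) = 2 × 0.09122 = 0.1824 mol.
Q = n(e⁻)·F = 0.1824 × 96485 = 17600 C.
t = Q/I = 17600 / 35.10 A = 501.5 s = 0.139 h.

0.139 h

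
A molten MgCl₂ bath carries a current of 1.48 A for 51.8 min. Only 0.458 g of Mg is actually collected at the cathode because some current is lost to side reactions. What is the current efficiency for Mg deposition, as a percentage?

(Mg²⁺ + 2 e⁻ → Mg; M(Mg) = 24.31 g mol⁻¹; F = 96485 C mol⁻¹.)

Q = I·t = 1.480 × 3108.0 = 4600 C; n(e⁻) = 4600/96485 = 0.04767 mol.
Theoretical n(Mg) = n(e⁻)/2 = 0.02384 mol, i.e. m_theo = 0.02384 × 24.31 = 0.5795 g.
Efficiency = m_actual / m_theo = 0.458 / 0.5795 = 79.0 %.

79.0 %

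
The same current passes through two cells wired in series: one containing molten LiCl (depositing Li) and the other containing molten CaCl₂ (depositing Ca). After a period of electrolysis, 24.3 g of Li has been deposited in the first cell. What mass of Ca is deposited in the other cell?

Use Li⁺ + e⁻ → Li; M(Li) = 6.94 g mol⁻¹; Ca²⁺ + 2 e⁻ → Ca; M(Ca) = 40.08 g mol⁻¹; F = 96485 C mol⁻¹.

70.2 g

n(Li) = 24.3 / 6.94 = 3.501 mol.
Since Li⁺ + e⁻ → Li, n(e⁻) passed = 1 × 3.501 = 3.501 mol.
Cells in series carry the same charge, so the same 3.501 mol of electrons passes through cell 2.
Ca²⁺ + 2 e⁻ → Ca, so n(Ca) = 3.501 / 2 = 1.751 mol.
m(Ca) = 1.751 × 40.08 = 70.2 g.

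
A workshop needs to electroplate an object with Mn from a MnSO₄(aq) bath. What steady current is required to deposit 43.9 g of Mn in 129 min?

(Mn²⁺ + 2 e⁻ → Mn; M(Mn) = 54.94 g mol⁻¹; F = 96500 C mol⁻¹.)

n(Mn) = 43.9 / 54.94 = 0.7991 mol.
n(e⁻) = 2 × 0.7991 = 1.598 mol.
Q = n(e⁻)·F = 1.598 × 96500 = 154200 C.
I = Q/t = 154200 / 7740.0 s = 19.9 A.

19.9 A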